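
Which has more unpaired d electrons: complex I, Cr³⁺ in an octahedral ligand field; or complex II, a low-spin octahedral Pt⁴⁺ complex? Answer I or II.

I

I: Cr sits in group 6; removing 3 electrons leaves Cr³⁺ with 6 − 3 = 3 d electrons; t₂g³ eg⁰ → 3 unpaired.
II: Pt is in group 10, so Pt⁴⁺ is d⁶ (10 − 4 = 6); t2g^6 e_g^0 → 0 unpaired.
So I has more unpaired electrons.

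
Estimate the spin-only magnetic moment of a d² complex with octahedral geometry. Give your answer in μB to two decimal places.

For octahedral d² the high- and low-spin configurations coincide.
Configuration: t₂g² eg⁰ → 2 unpaired electrons.
μ(spin-only) = √[2(2+2)] = √8 ≈ 2.83 μB.

2.83 μB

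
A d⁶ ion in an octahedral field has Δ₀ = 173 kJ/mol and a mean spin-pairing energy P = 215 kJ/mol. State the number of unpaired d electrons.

4

With Δ₀ < P the complex is high-spin.
That gives t2g^4 e_g^2.
Unpaired electrons: 4.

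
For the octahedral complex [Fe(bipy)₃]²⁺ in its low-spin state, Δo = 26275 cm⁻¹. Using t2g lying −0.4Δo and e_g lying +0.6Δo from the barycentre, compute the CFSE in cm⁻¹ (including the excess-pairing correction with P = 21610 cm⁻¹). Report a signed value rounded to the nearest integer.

bipy is neutral, so the +2 overall charge sits on Fe: oxidation state +2.
Fe is in group 8, so Fe²⁺ is d⁶ (8 − 2 = 6).
Configuration: t2g^6 e_g^0.
The orbital stabilization is -2.4Δo = -2.4 × 26275 = -63060 cm⁻¹.
High-spin d⁶ would be t2g^4 e_g^2 with 1 pair; low-spin has 3, so 2 excess pairs cost +2P = +43220 cm⁻¹.
Overall CFSE = -63060 + 43220 = -19840 cm⁻¹.

-19840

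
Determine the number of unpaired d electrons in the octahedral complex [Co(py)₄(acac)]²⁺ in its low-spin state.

0

Ligand charges: 4×(+0) from py and 1×(-1) from acac⁻ sum to -1; with overall charge +2, Co is +3.
Co³⁺: group 9, so d-count = 9 − 3 = 6.
Configuration: t₂g⁶ eg⁰, giving 0 unpaired electrons.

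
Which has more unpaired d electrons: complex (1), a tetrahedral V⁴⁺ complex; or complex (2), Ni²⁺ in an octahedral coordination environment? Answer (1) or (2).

(2)

(1): V sits in group 5; removing 4 electrons leaves V⁴⁺ with 5 − 4 = 1 d electrons; Tetrahedral fields are weak (Δₜ ≈ 4/9 Δₒ), so electrons fill high-spin; e¹ t₂⁰ → 1 unpaired.
(2): Group 10 minus oxidation state +2 gives a d⁸ configuration for Ni²⁺; t2g^6 e_g^2 → 2 unpaired.
So (2) has more unpaired electrons.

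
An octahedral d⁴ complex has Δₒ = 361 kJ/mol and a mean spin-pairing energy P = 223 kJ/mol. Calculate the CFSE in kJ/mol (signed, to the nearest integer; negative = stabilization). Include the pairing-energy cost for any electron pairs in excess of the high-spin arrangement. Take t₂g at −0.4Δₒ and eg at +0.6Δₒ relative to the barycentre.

With Δₒ > P the complex is low-spin.
Filling d⁴ accordingly: t₂g⁴ eg⁰.
Orbital CFSE = -1.6Δₒ = -1.6 × 361 = -578 kJ/mol.
Excess pairs vs high-spin: 1 − 0 = 1; pairing cost = +223 kJ/mol.
Net CFSE = -578 + 223 = -355 kJ/mol.

-355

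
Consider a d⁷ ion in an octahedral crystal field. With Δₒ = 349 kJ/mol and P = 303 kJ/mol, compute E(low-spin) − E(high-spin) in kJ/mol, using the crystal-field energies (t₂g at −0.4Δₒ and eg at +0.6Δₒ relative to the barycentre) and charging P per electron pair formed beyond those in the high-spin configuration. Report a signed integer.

In the high-spin limit (t₂g⁵ eg²) the orbital term is -0.8Δₒ = -279 kJ/mol, with no excess pairing.
Low-spin t₂g⁶ eg¹ gives -1.8Δₒ = -628 kJ/mol, but forming 1 extra pair costs 1P = 303 kJ/mol, so E(LS) = -628 + 303 = -325 kJ/mol.
E(LS) − E(HS) = -325 − (-279) = -46 kJ/mol.

-46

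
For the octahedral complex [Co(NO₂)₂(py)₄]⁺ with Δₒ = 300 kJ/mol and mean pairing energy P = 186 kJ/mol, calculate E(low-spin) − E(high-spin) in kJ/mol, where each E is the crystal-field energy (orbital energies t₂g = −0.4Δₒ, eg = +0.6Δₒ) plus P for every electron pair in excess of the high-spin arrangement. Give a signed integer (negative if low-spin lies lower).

Ligand charges: 2×(-1) from NO₂⁻ and 4×(+0) from py sum to -2; with overall charge +1, Co is +3.
Co³⁺: group 9, so d-count = 9 − 3 = 6.
High-spin: t₂g⁴ eg², CFSE = -0.4Δₒ = -120 kJ/mol.
For low-spin the configuration is t₂g⁶ eg⁰: orbital energy -2.4 × 300 = -720 kJ/mol, and 2 additional pairs relative to high-spin add 372 kJ/mol, giving -348 kJ/mol.
Thus E(LS) − E(HS) = -228 kJ/mol.

-228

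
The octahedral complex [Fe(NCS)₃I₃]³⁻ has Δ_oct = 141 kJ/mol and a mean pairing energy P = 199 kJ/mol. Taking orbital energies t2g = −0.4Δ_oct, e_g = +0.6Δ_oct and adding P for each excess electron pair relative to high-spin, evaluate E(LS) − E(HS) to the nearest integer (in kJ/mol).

Ligand charges: 3×(-1) from NCS⁻ and 3×(-1) from I⁻ sum to -6; with overall charge -3, Fe is +3.
Group 8 minus oxidation state +3 gives a d⁵ configuration for Fe³⁺.
In the high-spin limit (t2g^3 e_g^2) the orbital term is 0.0Δ_oct = 0 kJ/mol, with no excess pairing.
For low-spin the configuration is t2g^5 e_g^0: orbital energy -2.0 × 141 = -282 kJ/mol, and 2 additional pairs relative to high-spin add 398 kJ/mol, giving 116 kJ/mol.
E(LS) − E(HS) = 116 − (0) = 116 kJ/mol.

116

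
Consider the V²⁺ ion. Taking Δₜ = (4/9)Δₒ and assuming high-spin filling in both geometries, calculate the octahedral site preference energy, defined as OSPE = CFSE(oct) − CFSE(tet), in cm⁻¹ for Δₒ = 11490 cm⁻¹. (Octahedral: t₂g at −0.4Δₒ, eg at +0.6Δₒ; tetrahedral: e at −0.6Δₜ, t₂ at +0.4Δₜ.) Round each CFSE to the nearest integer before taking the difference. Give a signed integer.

-9703

V²⁺: group 5, so d-count = 5 − 2 = 3.
In an octahedral site d³ (HS) is t2g^3 e_g^0, giving CFSE(oct) = -1.2Δₒ = -13788 cm⁻¹.
Tetrahedral: e^2 t2^1, CFSE = 2(−0.6) + 1(+0.4) = -0.8Δₜ = -0.8 × (4/9) × 11490 = -4085 cm⁻¹.
OSPE = -13788 − (-4085) = -9703 cm⁻¹.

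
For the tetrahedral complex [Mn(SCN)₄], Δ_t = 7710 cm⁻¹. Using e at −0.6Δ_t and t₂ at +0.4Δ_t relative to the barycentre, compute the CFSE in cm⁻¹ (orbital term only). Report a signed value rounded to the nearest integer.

Each SCN⁻ contributes -1; 4 × (-1) = -4. With overall charge +0, Mn is in the +4 oxidation state.
Mn is in group 7, so Mn⁴⁺ is d³ (7 − 4 = 3).
Tetrahedral fields are weak (Δₜ ≈ 4/9 Δₒ), so electrons fill high-spin.
The d³ electrons fill as e² t₂¹.
The orbital stabilization is -0.8Δ_t = -0.8 × 7710 = -6168 cm⁻¹.

-6168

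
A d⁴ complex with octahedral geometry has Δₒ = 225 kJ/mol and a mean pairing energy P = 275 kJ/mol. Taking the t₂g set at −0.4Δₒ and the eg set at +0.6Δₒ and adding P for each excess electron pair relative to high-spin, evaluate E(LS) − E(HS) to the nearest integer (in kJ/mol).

50

In the high-spin limit (t₂g³ eg¹) the orbital term is -0.6Δₒ = -135 kJ/mol, with no excess pairing.
Low-spin t₂g⁴ eg⁰ gives -1.6Δₒ = -360 kJ/mol, but forming 1 extra pair costs 1P = 275 kJ/mol, so E(LS) = -360 + 275 = -85 kJ/mol.
E(LS) − E(HS) = -85 − (-135) = 50 kJ/mol.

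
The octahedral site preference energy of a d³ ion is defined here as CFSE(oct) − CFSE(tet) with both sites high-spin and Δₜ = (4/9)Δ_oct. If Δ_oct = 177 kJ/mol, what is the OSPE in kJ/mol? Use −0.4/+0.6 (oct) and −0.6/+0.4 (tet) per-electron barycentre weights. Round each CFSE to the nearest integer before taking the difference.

In an octahedral site d³ (HS) is t2g^3 e_g^0, giving CFSE(oct) = -1.2Δ_oct = -212 kJ/mol.
In a tetrahedral site the filling is e^2 t2^1: CFSE(tet) = -0.8Δₜ = -0.8 × (4/9)(177) = -63 kJ/mol.
OSPE = CFSE(oct) − CFSE(tet) = -212 − (-63) = -149 kJ/mol.

-149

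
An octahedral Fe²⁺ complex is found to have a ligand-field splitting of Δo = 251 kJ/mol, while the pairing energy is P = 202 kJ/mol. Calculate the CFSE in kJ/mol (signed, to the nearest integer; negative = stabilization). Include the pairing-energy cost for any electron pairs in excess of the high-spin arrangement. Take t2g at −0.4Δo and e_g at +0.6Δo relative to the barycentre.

-198

Group 8 minus oxidation state +2 gives a d⁶ configuration for Fe²⁺.
With Δo > P the complex is low-spin.
Configuration: t2g^6 e_g^0.
Orbital CFSE = -2.4Δo = -2.4 × 251 = -602 kJ/mol.
Excess pairs vs high-spin: 3 − 1 = 2; pairing cost = +404 kJ/mol.
Net CFSE = -602 + 404 = -198 kJ/mol.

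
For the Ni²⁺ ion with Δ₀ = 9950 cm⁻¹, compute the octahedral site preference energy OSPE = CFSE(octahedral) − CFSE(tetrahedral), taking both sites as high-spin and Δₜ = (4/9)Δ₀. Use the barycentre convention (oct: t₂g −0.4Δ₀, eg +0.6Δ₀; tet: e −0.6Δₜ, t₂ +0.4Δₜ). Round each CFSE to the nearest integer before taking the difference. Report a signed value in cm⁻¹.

-8402

Ni²⁺: group 10, so d-count = 10 − 2 = 8.
Octahedral (high-spin): t₂g⁶ eg², CFSE = 6(−0.4) + 2(+0.6) = -1.2Δ₀ = -1.2 × 9950 = -11940 cm⁻¹.
In a tetrahedral site the filling is e⁴ t₂⁴: CFSE(tet) = -0.8Δₜ = -0.8 × (4/9)(9950) = -3538 cm⁻¹.
OSPE = CFSE(oct) − CFSE(tet) = -11940 − (-3538) = -8402 cm⁻¹.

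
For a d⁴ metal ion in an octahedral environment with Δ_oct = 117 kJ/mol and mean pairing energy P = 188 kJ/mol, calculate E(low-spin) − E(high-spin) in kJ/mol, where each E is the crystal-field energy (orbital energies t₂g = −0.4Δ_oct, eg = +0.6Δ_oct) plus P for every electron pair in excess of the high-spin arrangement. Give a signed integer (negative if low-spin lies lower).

71

High-spin d⁴ fills as t₂g³ eg¹ with CFSE 3(−0.4) + 1(+0.6) = -0.6Δ_oct = -70 kJ/mol.
Low-spin: t₂g⁴ eg⁰, orbital CFSE = -1.6Δ_oct = -187 kJ/mol; plus 1 excess pair × P = +188 kJ/mol; total 1 kJ/mol.
Thus E(LS) − E(HS) = 71 kJ/mol.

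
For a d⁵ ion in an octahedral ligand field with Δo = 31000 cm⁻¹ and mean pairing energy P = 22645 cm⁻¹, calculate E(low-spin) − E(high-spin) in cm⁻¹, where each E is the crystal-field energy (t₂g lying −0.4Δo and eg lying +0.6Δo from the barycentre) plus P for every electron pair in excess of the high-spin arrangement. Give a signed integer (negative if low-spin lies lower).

High-spin: t₂g³ eg², CFSE = 0.0Δo = 0 cm⁻¹.
For low-spin the configuration is t₂g⁵ eg⁰: orbital energy -2.0 × 31000 = -62000 cm⁻¹, and 2 additional pairs relative to high-spin add 45290 cm⁻¹, giving -16710 cm⁻¹.
Thus E(LS) − E(HS) = -16710 cm⁻¹.

-16710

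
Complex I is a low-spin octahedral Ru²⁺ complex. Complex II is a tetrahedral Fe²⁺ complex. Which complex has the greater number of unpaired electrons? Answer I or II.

I: Ru²⁺: group 8, so d-count = 8 − 2 = 6; t₂g⁶ eg⁰ → 0 unpaired.
II: Fe sits in group 8; removing 2 electrons leaves Fe²⁺ with 8 − 2 = 6 d electrons; Tetrahedral fields are weak (Δₜ ≈ 4/9 Δₒ), so electrons fill high-spin; e³ t₂³ → 4 unpaired.
So II has more unpaired electrons.

II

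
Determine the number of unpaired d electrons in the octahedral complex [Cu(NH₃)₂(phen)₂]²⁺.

1

Ligand charges: 2×(+0) from NH₃ and 2×(+0) from phen sum to +0; with overall charge +2, Cu is +2.
Cu sits in group 11; removing 2 electrons leaves Cu²⁺ with 11 − 2 = 9 d electrons.
Configuration: t₂g⁶ eg³, giving 1 unpaired electron.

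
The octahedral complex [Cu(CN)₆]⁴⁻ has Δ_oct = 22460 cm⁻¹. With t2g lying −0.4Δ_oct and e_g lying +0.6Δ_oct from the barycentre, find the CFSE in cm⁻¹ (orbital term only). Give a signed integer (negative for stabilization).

-13476

Each CN⁻ contributes -1; 6 × (-1) = -6. With overall charge -4, Cu is in the +2 oxidation state.
Cu²⁺: group 11, so d-count = 11 − 2 = 9.
Electron filling gives t2g^6 e_g^3.
Orbital CFSE = 6(-0.4) + 3(0.6) = -0.6Δ_oct = -0.6 × 22460 = -13476 cm⁻¹.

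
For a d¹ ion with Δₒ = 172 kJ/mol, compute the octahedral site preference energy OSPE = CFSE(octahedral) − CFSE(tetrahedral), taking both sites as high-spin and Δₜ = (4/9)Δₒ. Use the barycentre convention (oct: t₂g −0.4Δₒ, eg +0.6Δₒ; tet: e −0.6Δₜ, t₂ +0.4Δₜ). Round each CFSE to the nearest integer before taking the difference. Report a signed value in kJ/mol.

In an octahedral site d¹ (HS) is t2g^1 e_g^0, giving CFSE(oct) = -0.4Δₒ = -69 kJ/mol.
Tetrahedral: e^1 t2^0, CFSE = 1(−0.6) + 0(+0.4) = -0.6Δₜ = -0.6 × (4/9) × 172 = -46 kJ/mol.
OSPE = CFSE(oct) − CFSE(tet) = -69 − (-46) = -23 kJ/mol.

-23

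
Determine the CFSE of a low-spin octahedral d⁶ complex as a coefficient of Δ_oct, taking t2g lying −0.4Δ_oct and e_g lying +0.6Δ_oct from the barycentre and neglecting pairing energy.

-2.4 Δ_oct

Configuration: t2g^6 e_g^0.
CFSE = 6(-0.4Δ_oct) + 0(0.6Δ_oct) = -2.4Δ_oct + 0.0Δ_oct = -2.4Δ_oct.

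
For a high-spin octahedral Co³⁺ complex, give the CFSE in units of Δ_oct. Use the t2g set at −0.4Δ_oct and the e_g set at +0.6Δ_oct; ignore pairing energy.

-0.4 Δ_oct

Group 9 minus oxidation state +3 gives a d⁶ configuration for Co³⁺.
Configuration: t2g^4 e_g^2.
CFSE = 4(-0.4Δ_oct) + 2(0.6Δ_oct) = -1.6Δ_oct + 1.2Δ_oct = -0.4Δ_oct.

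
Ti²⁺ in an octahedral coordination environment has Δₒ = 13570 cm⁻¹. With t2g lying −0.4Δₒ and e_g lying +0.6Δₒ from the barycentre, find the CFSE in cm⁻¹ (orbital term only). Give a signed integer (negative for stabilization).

-10856

Ti is in group 4, so Ti²⁺ is d² (4 − 2 = 2).
For octahedral d² the high- and low-spin configurations coincide.
Electron filling gives t2g^2 e_g^0.
CFSE(orbital) = 2×(-0.4Δₒ) + 0×(0.6Δₒ) = -0.8Δₒ; with Δₒ = 13570 cm⁻¹ that is -10856 cm⁻¹.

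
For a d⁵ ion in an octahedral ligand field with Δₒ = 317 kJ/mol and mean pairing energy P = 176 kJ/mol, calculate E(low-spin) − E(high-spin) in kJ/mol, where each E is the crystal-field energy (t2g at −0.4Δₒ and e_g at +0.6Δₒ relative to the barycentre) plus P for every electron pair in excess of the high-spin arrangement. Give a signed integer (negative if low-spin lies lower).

-282

High-spin: t2g^3 e_g^2, CFSE = 0.0Δₒ = 0 kJ/mol.
Low-spin: t2g^5 e_g^0, orbital CFSE = -2.0Δₒ = -634 kJ/mol; plus 2 excess pairs × P = +352 kJ/mol; total -282 kJ/mol.
E(LS) − E(HS) = -282 − (0) = -282 kJ/mol.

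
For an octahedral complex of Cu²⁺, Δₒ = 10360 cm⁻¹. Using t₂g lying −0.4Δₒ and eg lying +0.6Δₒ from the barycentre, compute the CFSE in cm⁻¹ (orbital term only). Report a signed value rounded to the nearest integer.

-6216

Group 11 minus oxidation state +2 gives a d⁹ configuration for Cu²⁺.
For octahedral d⁹ the high- and low-spin configurations coincide.
Configuration: t₂g⁶ eg³.
CFSE(orbital) = 6×(-0.4Δₒ) + 3×(0.6Δₒ) = -0.6Δₒ; with Δₒ = 10360 cm⁻¹ that is -6216 cm⁻¹.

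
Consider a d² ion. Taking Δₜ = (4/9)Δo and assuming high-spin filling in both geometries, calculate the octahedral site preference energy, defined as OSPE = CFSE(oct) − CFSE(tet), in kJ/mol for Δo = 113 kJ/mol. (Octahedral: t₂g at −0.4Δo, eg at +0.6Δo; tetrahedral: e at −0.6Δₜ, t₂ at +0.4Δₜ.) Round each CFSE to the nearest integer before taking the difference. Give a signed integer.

-30

Octahedral high-spin t₂g² eg⁰: CFSE = -0.8 × 113 = -90 kJ/mol.
Tetrahedral e² t₂⁰ gives -1.2Δₜ = -1.2 × (4/9) × 113 = -60 kJ/mol.
Subtracting, OSPE = -90 − (-60) = -30 kJ/mol.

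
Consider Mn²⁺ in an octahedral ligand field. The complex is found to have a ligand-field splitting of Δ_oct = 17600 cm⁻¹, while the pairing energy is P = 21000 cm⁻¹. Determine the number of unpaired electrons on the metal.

5

Mn²⁺: group 7, so d-count = 7 − 2 = 5.
Here Δ_oct < P (17600 < 21000), so the high-spin state is favoured.
That gives t2g^3 e_g^2.
Unpaired electrons: 5.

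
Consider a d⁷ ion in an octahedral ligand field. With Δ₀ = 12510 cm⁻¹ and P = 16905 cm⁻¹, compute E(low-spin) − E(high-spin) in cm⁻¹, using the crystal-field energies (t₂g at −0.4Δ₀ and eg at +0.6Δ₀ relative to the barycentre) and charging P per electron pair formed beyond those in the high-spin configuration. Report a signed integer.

High-spin d⁷ fills as t₂g⁵ eg² with CFSE 5(−0.4) + 2(+0.6) = -0.8Δ₀ = -10008 cm⁻¹.
For low-spin the configuration is t₂g⁶ eg¹: orbital energy -1.8 × 12510 = -22518 cm⁻¹, and 1 additional pair relative to high-spin adds 16905 cm⁻¹, giving -5613 cm⁻¹.
Thus E(LS) − E(HS) = 4395 cm⁻¹.

4395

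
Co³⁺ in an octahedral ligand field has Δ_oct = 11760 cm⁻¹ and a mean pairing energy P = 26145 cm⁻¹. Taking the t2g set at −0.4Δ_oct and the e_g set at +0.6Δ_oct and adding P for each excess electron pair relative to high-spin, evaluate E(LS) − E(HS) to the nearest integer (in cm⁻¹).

28770

Co³⁺: group 9, so d-count = 9 − 3 = 6.
In the high-spin limit (t2g^4 e_g^2) the orbital term is -0.4Δ_oct = -4704 cm⁻¹, with no excess pairing.
Low-spin t2g^6 e_g^0 gives -2.4Δ_oct = -28224 cm⁻¹, but forming 2 extra pairs costs 2P = 52290 cm⁻¹, so E(LS) = -28224 + 52290 = 24066 cm⁻¹.
E(LS) − E(HS) = 24066 − (-4704) = 28770 cm⁻¹.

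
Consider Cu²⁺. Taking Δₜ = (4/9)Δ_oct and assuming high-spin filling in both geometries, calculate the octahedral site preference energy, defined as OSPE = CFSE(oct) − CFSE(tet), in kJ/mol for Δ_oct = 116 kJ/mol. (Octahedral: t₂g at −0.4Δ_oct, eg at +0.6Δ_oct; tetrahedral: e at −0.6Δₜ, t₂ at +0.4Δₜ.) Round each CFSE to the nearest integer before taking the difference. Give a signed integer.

Cu²⁺: group 11, so d-count = 11 − 2 = 9.
Octahedral high-spin t₂g⁶ eg³: CFSE = -0.6 × 116 = -70 kJ/mol.
Tetrahedral e⁴ t₂⁵ gives -0.4Δₜ = -0.4 × (4/9) × 116 = -21 kJ/mol.
OSPE = CFSE(oct) − CFSE(tet) = -70 − (-21) = -49 kJ/mol.

-49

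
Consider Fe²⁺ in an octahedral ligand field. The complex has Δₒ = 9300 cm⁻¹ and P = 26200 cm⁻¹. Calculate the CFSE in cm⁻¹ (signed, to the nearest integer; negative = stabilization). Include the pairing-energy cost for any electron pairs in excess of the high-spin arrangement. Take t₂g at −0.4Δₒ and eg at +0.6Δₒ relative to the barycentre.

-3720

Fe is in group 8, so Fe²⁺ is d⁶ (8 − 2 = 6).
Since Δₒ = 9300 cm⁻¹ < P = 26200 cm⁻¹, the complex adopts the high-spin configuration.
Configuration: t₂g⁴ eg².
Orbital CFSE = -0.4Δₒ = -0.4 × 9300 = -3720 cm⁻¹.
High-spin has no excess pairs, so no pairing correction applies.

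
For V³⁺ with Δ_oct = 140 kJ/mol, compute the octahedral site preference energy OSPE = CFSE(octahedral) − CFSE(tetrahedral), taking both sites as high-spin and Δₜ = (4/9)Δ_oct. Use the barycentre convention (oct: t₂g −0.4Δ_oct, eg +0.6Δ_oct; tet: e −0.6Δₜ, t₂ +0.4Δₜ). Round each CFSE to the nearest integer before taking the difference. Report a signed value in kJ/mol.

-37

V³⁺: group 5, so d-count = 5 − 3 = 2.
Octahedral (high-spin): t₂g² eg⁰, CFSE = 2(−0.4) + 0(+0.6) = -0.8Δ_oct = -0.8 × 140 = -112 kJ/mol.
Tetrahedral: e² t₂⁰, CFSE = 2(−0.6) + 0(+0.4) = -1.2Δₜ = -1.2 × (4/9) × 140 = -75 kJ/mol.
Subtracting, OSPE = -112 − (-75) = -37 kJ/mol.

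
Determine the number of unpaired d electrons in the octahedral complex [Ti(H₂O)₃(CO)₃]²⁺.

Ligand charges: 3×(+0) from H₂O and 3×(+0) from CO sum to +0; with overall charge +2, Ti is +2.
Ti sits in group 4; removing 2 electrons leaves Ti²⁺ with 4 − 2 = 2 d electrons.
Configuration: t₂g² eg⁰, giving 2 unpaired electrons.

2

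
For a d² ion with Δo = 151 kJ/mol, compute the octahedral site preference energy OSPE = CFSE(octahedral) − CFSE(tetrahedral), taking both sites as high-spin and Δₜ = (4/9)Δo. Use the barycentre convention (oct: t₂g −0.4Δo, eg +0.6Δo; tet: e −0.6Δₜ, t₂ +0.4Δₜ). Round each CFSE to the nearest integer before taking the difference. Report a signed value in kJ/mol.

-40

Octahedral (high-spin): t2g^2 e_g^0, CFSE = 2(−0.4) + 0(+0.6) = -0.8Δo = -0.8 × 151 = -121 kJ/mol.
Tetrahedral: e^2 t2^0, CFSE = 2(−0.6) + 0(+0.4) = -1.2Δₜ = -1.2 × (4/9) × 151 = -81 kJ/mol.
OSPE = CFSE(oct) − CFSE(tet) = -121 − (-81) = -40 kJ/mol.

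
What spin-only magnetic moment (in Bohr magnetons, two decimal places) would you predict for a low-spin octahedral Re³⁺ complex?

Re³⁺: group 7, so d-count = 7 − 3 = 4.
Configuration: t2g^4 e_g^0 → 2 unpaired electrons.
μ(spin-only) = √[2(2+2)] = √8 ≈ 2.83 Bohr magnetons.

2.83 Bohr magnetons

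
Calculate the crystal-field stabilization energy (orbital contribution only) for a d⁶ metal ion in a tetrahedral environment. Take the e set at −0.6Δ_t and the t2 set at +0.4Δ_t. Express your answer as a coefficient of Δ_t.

Tetrahedral fields are weak (Δₜ ≈ 4/9 Δₒ), so electrons fill high-spin.
Configuration: e^3 t2^3.
CFSE = 3(-0.6Δ_t) + 3(0.4Δ_t) = -1.8Δ_t + 1.2Δ_t = -0.6Δ_t.

-0.6 Δ_t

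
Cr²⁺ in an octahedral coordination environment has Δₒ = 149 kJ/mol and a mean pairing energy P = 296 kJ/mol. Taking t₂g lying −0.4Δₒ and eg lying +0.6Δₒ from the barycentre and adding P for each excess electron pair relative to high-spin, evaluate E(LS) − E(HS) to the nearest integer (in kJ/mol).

147

Cr sits in group 6; removing 2 electrons leaves Cr²⁺ with 6 − 2 = 4 d electrons.
In the high-spin limit (t₂g³ eg¹) the orbital term is -0.6Δₒ = -89 kJ/mol, with no excess pairing.
Low-spin t₂g⁴ eg⁰ gives -1.6Δₒ = -238 kJ/mol, but forming 1 extra pair costs 1P = 296 kJ/mol, so E(LS) = -238 + 296 = 58 kJ/mol.
The difference is 58 − (-89) = 147 kJ/mol, so high-spin lies lower.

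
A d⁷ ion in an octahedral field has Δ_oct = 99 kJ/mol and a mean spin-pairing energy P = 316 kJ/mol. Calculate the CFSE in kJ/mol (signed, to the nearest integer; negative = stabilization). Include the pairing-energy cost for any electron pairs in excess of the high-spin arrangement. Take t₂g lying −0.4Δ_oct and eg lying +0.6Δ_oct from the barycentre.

Since Δ_oct = 99 kJ/mol < P = 316 kJ/mol, the complex adopts the high-spin configuration.
That gives t₂g⁵ eg².
Orbital CFSE = -0.8Δ_oct = -0.8 × 99 = -79 kJ/mol.
High-spin has no excess pairs, so no pairing correction applies.

-79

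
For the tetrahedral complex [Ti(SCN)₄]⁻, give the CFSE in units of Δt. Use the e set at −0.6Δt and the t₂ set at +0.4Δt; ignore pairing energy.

Each SCN⁻ contributes -1; 4 × (-1) = -4. With overall charge -1, Ti is in the +3 oxidation state.
Ti³⁺: group 4, so d-count = 4 − 3 = 1.
With tetrahedral geometry the complex is necessarily high-spin.
Configuration: e¹ t₂⁰.
CFSE = 1(-0.6Δt) + 0(0.4Δt) = -0.6Δt + 0.0Δt = -0.6Δt.

-0.6 Δt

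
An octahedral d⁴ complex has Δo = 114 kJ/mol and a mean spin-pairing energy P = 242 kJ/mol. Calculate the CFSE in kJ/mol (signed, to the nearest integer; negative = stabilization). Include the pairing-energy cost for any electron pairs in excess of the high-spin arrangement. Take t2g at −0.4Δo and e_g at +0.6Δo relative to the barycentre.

Since Δo = 114 kJ/mol < P = 242 kJ/mol, the complex adopts the high-spin configuration.
That gives t2g^3 e_g^1.
Orbital CFSE = -0.6Δo = -0.6 × 114 = -68 kJ/mol.
High-spin has no excess pairs, so no pairing correction applies.

-68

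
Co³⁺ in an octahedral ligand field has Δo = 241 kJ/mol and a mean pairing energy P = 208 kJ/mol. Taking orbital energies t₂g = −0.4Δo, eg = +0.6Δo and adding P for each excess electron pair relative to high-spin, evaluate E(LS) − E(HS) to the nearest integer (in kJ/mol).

-66

Group 9 minus oxidation state +3 gives a d⁶ configuration for Co³⁺.
In the high-spin limit (t₂g⁴ eg²) the orbital term is -0.4Δo = -96 kJ/mol, with no excess pairing.
Low-spin t₂g⁶ eg⁰ gives -2.4Δo = -578 kJ/mol, but forming 2 extra pairs costs 2P = 416 kJ/mol, so E(LS) = -578 + 416 = -162 kJ/mol.
Thus E(LS) − E(HS) = -66 kJ/mol.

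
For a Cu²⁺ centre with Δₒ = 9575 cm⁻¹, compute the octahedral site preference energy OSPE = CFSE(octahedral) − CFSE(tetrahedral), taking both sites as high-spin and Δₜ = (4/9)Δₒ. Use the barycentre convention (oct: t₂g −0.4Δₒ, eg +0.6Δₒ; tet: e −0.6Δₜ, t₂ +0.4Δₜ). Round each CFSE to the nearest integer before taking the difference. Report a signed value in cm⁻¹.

Group 11 minus oxidation state +2 gives a d⁹ configuration for Cu²⁺.
In an octahedral site d⁹ (HS) is t2g^6 e_g^3, giving CFSE(oct) = -0.6Δₒ = -5745 cm⁻¹.
Tetrahedral: e^4 t2^5, CFSE = 4(−0.6) + 5(+0.4) = -0.4Δₜ = -0.4 × (4/9) × 9575 = -1702 cm⁻¹.
OSPE = -5745 − (-1702) = -4043 cm⁻¹.

-4043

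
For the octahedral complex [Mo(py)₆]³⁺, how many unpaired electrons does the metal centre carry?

3

py is neutral, so the +3 overall charge sits on Mo: oxidation state +3.
Mo³⁺: group 6, so d-count = 6 − 3 = 3.
Configuration: t₂g³ eg⁰, giving 3 unpaired electrons.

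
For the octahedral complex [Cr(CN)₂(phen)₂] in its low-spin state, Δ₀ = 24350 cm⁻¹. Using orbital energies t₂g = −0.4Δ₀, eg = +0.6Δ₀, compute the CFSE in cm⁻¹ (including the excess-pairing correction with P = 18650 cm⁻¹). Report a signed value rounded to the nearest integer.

Ligand charges: 2×(-1) from CN⁻ and 2×(+0) from phen sum to -2; with overall charge +0, Cr is +2.
Group 6 minus oxidation state +2 gives a d⁴ configuration for Cr²⁺.
Configuration: t₂g⁴ eg⁰.
Orbital CFSE = 4(-0.4) + 0(0.6) = -1.6Δ₀ = -1.6 × 24350 = -38960 cm⁻¹.
Relative to high-spin t₂g³ eg¹ (0 paired), the low-spin configuration has 1 additional pair, contributing +1 × 18650 = +18650 cm⁻¹.
Overall CFSE = -38960 + 18650 = -20310 cm⁻¹.

-20310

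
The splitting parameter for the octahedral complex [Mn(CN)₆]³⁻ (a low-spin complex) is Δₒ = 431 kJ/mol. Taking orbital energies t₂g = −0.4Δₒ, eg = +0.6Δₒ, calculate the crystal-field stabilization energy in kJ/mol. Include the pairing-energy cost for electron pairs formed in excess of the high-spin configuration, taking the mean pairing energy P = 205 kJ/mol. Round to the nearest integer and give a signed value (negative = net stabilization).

Each CN⁻ contributes -1; 6 × (-1) = -6. With overall charge -3, Mn is in the +3 oxidation state.
Mn sits in group 7; removing 3 electrons leaves Mn³⁺ with 7 − 3 = 4 d electrons.
The d⁴ electrons fill as t₂g⁴ eg⁰.
Orbital CFSE = 4(-0.4) + 0(0.6) = -1.6Δₒ = -1.6 × 431 = -690 kJ/mol.
Pairing penalty: 1 pair vs 0 in the high-spin reference → 1 extra × P = 205 kJ/mol.
Overall CFSE = -690 + 205 = -485 kJ/mol.

-485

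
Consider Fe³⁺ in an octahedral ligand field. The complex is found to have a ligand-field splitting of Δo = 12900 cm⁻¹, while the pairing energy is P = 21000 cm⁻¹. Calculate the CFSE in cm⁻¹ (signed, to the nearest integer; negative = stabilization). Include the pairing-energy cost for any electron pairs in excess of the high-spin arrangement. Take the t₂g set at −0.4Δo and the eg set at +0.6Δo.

0

Fe³⁺: group 8, so d-count = 8 − 3 = 5.
Here Δo < P (12900 < 21000), so the high-spin state is favoured.
Configuration: t₂g³ eg².
Orbital CFSE = 0.0Δo = 0.0 × 12900 = 0 cm⁻¹.
High-spin has no excess pairs, so no pairing correction applies.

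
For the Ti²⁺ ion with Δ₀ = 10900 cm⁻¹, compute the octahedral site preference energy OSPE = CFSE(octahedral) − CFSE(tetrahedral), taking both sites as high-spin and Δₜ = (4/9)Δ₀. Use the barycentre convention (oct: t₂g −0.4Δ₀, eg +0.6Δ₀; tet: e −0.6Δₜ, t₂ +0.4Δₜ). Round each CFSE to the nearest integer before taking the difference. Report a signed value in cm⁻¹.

-2907

Ti is in group 4, so Ti²⁺ is d² (4 − 2 = 2).
Octahedral high-spin t₂g² eg⁰: CFSE = -0.8 × 10900 = -8720 cm⁻¹.
Tetrahedral: e² t₂⁰, CFSE = 2(−0.6) + 0(+0.4) = -1.2Δₜ = -1.2 × (4/9) × 10900 = -5813 cm⁻¹.
OSPE = CFSE(oct) − CFSE(tet) = -8720 − (-5813) = -2907 cm⁻¹.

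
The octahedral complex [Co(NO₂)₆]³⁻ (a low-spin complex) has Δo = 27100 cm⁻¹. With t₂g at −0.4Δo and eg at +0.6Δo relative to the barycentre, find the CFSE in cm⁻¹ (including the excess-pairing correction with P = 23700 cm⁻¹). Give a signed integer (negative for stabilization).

-17640

Each NO₂⁻ contributes -1; 6 × (-1) = -6. With overall charge -3, Co is in the +3 oxidation state.
Co sits in group 9; removing 3 electrons leaves Co³⁺ with 9 − 3 = 6 d electrons.
The d⁶ electrons fill as t₂g⁶ eg⁰.
Orbital CFSE = 6(-0.4) + 0(0.6) = -2.4Δo = -2.4 × 27100 = -65040 cm⁻¹.
Relative to high-spin t₂g⁴ eg² (1 paired), the low-spin configuration has 2 additional pairs, contributing +2 × 23700 = +47400 cm⁻¹.
Overall CFSE = -65040 + 47400 = -17640 cm⁻¹.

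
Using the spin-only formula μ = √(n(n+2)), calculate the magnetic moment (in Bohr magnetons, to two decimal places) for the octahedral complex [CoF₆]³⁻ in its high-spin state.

4.90 Bohr magnetons

Each F⁻ contributes -1; 6 × (-1) = -6. With overall charge -3, Co is in the +3 oxidation state.
Co sits in group 9; removing 3 electrons leaves Co³⁺ with 9 − 3 = 6 d electrons.
Configuration: t2g^4 e_g^2 → 4 unpaired electrons.
μ(spin-only) = √[4(4+2)] = √24 ≈ 4.90 Bohr magnetons.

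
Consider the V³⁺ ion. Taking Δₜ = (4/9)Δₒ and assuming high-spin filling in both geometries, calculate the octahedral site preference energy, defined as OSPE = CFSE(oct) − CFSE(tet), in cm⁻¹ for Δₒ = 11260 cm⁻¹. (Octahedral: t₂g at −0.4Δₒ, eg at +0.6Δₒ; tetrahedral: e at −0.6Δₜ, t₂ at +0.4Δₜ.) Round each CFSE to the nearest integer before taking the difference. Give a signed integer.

-3003

V is in group 5, so V³⁺ is d² (5 − 3 = 2).
In an octahedral site d² (HS) is t₂g² eg⁰, giving CFSE(oct) = -0.8Δₒ = -9008 cm⁻¹.
In a tetrahedral site the filling is e² t₂⁰: CFSE(tet) = -1.2Δₜ = -1.2 × (4/9)(11260) = -6005 cm⁻¹.
OSPE = CFSE(oct) − CFSE(tet) = -9008 − (-6005) = -3003 cm⁻¹.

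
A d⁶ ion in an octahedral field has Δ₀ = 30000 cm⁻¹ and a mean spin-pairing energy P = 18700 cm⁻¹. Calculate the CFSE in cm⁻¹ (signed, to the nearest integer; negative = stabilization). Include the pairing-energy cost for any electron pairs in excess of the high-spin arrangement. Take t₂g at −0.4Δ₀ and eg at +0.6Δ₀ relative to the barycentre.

With Δ₀ > P the complex is low-spin.
Filling d⁶ accordingly: t₂g⁶ eg⁰.
Orbital CFSE = -2.4Δ₀ = -2.4 × 30000 = -72000 cm⁻¹.
Excess pairs vs high-spin: 3 − 1 = 2; pairing cost = +37400 cm⁻¹.
Net CFSE = -72000 + 37400 = -34600 cm⁻¹.

-34600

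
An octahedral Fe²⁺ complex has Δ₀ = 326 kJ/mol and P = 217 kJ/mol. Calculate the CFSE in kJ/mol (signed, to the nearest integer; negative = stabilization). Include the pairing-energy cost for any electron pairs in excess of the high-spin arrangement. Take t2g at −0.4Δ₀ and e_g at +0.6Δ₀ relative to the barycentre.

-348

Group 8 minus oxidation state +2 gives a d⁶ configuration for Fe²⁺.
Δ₀ > P, so pairing is preferred: the ground state is low-spin.
Filling d⁶ accordingly: t2g^6 e_g^0.
Orbital CFSE = -2.4Δ₀ = -2.4 × 326 = -782 kJ/mol.
Excess pairs vs high-spin: 3 − 1 = 2; pairing cost = +434 kJ/mol.
Net CFSE = -782 + 434 = -348 kJ/mol.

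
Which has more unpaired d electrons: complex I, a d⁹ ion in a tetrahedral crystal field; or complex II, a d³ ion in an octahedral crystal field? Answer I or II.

I: Tetrahedral fields are weak (Δₜ ≈ 4/9 Δₒ), so electrons fill high-spin; e⁴ t₂⁵ → 1 unpaired.
II: t₂g³ eg⁰ → 3 unpaired.
So II has more unpaired electrons.

II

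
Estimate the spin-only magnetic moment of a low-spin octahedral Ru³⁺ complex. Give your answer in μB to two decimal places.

1.73 μB

Group 8 minus oxidation state +3 gives a d⁵ configuration for Ru³⁺.
Configuration: t₂g⁵ eg⁰ → 1 unpaired electron.
μ(spin-only) = √[1(1+2)] = √3 ≈ 1.73 μB.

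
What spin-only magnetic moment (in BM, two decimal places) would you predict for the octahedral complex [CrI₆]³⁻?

3.87 BM

Each I⁻ contributes -1; 6 × (-1) = -6. With overall charge -3, Cr is in the +3 oxidation state.
Group 6 minus oxidation state +3 gives a d³ configuration for Cr³⁺.
For octahedral d³ the high- and low-spin configurations coincide.
Configuration: t₂g³ eg⁰ → 3 unpaired electrons.
μ(spin-only) = √[3(3+2)] = √15 ≈ 3.87 BM.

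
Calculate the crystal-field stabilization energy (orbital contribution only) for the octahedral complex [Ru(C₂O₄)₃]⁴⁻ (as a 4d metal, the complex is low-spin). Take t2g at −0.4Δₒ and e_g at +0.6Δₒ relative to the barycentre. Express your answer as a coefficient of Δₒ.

-2.4 Δₒ

Each C₂O₄²⁻ contributes -2; 3 × (-2) = -6. With overall charge -4, Ru is in the +2 oxidation state.
Ru sits in group 8; removing 2 electrons leaves Ru²⁺ with 8 − 2 = 6 d electrons.
Configuration: t2g^6 e_g^0.
CFSE = 6(-0.4Δₒ) + 0(0.6Δₒ) = -2.4Δₒ + 0.0Δₒ = -2.4Δₒ.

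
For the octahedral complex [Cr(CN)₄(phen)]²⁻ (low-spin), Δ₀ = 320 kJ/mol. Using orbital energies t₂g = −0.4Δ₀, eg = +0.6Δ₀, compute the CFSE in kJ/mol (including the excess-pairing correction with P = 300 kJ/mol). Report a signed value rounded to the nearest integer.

Ligand charges: 4×(-1) from CN⁻ and 1×(+0) from phen sum to -4; with overall charge -2, Cr is +2.
Cr sits in group 6; removing 2 electrons leaves Cr²⁺ with 6 − 2 = 4 d electrons.
Configuration: t₂g⁴ eg⁰.
The orbital stabilization is -1.6Δ₀ = -1.6 × 320 = -512 kJ/mol.
High-spin d⁴ would be t₂g³ eg¹ with 0 pairs; low-spin has 1, so 1 excess pair costs +1P = +300 kJ/mol.
Combining: -512 + 300 = -212 kJ/mol.

-212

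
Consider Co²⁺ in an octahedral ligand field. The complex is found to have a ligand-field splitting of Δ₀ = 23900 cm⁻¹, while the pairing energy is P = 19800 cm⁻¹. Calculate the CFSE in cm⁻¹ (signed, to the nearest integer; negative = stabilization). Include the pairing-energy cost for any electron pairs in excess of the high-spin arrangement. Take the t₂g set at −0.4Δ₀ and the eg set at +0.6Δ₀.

-23220

Co²⁺: group 9, so d-count = 9 − 2 = 7.
Here Δ₀ > P (23900 > 19800), so the low-spin state is favoured.
Configuration: t₂g⁶ eg¹.
Orbital CFSE = -1.8Δ₀ = -1.8 × 23900 = -43020 cm⁻¹.
Excess pairs vs high-spin: 3 − 2 = 1; pairing cost = +19800 cm⁻¹.
Net CFSE = -43020 + 19800 = -23220 cm⁻¹.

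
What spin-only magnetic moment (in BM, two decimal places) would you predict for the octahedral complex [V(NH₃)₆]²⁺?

3.87 BM

NH₃ is neutral, so the +2 overall charge sits on V: oxidation state +2.
Group 5 minus oxidation state +2 gives a d³ configuration for V²⁺.
Configuration: t₂g³ eg⁰ → 3 unpaired electrons.
μ(spin-only) = √[3(3+2)] = √15 ≈ 3.87 BM.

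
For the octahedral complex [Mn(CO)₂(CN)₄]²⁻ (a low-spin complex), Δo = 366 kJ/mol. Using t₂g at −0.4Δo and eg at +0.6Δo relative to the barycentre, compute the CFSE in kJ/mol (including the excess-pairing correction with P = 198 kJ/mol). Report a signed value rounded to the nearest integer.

-336

Ligand charges: 2×(+0) from CO and 4×(-1) from CN⁻ sum to -4; with overall charge -2, Mn is +2.
Mn sits in group 7; removing 2 electrons leaves Mn²⁺ with 7 − 2 = 5 d electrons.
Configuration: t₂g⁵ eg⁰.
The orbital stabilization is -2.0Δo = -2.0 × 366 = -732 kJ/mol.
Relative to high-spin t₂g³ eg² (0 paired), the low-spin configuration has 2 additional pairs, contributing +2 × 198 = +396 kJ/mol.
Net CFSE = -732 + 396 = -336 kJ/mol.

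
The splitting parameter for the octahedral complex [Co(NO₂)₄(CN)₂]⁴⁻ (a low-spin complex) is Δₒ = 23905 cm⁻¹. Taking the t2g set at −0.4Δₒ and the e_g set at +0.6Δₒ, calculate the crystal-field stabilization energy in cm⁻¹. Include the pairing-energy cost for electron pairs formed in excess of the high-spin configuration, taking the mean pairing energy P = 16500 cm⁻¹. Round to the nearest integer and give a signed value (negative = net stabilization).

Ligand charges: 4×(-1) from NO₂⁻ and 2×(-1) from CN⁻ sum to -6; with overall charge -4, Co is +2.
Co is in group 9, so Co²⁺ is d⁷ (9 − 2 = 7).
Electron filling gives t2g^6 e_g^1.
CFSE(orbital) = 6×(-0.4Δₒ) + 1×(0.6Δₒ) = -1.8Δₒ; with Δₒ = 23905 cm⁻¹ that is -43029 cm⁻¹.
High-spin d⁷ would be t2g^5 e_g^2 with 2 pairs; low-spin has 3, so 1 excess pair costs +1P = +16500 cm⁻¹.
Net CFSE = -43029 + 16500 = -26529 cm⁻¹.

-26529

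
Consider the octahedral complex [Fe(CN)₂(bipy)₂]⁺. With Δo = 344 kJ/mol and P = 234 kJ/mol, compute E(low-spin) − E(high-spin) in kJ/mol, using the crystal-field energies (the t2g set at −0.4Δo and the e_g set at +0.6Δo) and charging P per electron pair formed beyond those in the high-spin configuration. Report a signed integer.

-220

Ligand charges: 2×(-1) from CN⁻ and 2×(+0) from bipy sum to -2; with overall charge +1, Fe is +3.
Fe³⁺: group 8, so d-count = 8 − 3 = 5.
In the high-spin limit (t2g^3 e_g^2) the orbital term is 0.0Δo = 0 kJ/mol, with no excess pairing.
Low-spin: t2g^5 e_g^0, orbital CFSE = -2.0Δo = -688 kJ/mol; plus 2 excess pairs × P = +468 kJ/mol; total -220 kJ/mol.
The difference is -220 − (0) = -220 kJ/mol, so low-spin lies lower.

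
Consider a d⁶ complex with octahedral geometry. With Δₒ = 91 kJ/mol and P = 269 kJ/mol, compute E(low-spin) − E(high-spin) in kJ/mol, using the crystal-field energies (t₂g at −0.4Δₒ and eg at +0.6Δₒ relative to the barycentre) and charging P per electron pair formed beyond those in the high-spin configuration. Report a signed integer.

356

High-spin: t₂g⁴ eg², CFSE = -0.4Δₒ = -36 kJ/mol.
Low-spin t₂g⁶ eg⁰ gives -2.4Δₒ = -218 kJ/mol, but forming 2 extra pairs costs 2P = 538 kJ/mol, so E(LS) = -218 + 538 = 320 kJ/mol.
Thus E(LS) − E(HS) = 356 kJ/mol.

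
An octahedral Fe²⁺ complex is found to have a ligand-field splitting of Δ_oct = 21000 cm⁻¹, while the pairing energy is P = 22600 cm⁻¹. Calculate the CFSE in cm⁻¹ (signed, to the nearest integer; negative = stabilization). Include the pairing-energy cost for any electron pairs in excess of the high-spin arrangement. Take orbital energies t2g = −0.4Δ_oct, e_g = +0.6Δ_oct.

Fe²⁺: group 8, so d-count = 8 − 2 = 6.
With Δ_oct < P the complex is high-spin.
That gives t2g^4 e_g^2.
Orbital CFSE = -0.4Δ_oct = -0.4 × 21000 = -8400 cm⁻¹.
High-spin has no excess pairs, so no pairing correction applies.

-8400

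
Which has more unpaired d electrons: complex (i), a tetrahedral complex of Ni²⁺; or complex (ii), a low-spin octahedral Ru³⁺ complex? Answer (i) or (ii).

(i): Group 10 minus oxidation state +2 gives a d⁸ configuration for Ni²⁺; Tetrahedral fields are weak (Δₜ ≈ 4/9 Δₒ), so electrons fill high-spin; e^4 t2^4 → 2 unpaired.
(ii): Ru is in group 8, so Ru³⁺ is d⁵ (8 − 3 = 5); t₂g⁵ eg⁰ → 1 unpaired.
So (i) has more unpaired electrons.

(i)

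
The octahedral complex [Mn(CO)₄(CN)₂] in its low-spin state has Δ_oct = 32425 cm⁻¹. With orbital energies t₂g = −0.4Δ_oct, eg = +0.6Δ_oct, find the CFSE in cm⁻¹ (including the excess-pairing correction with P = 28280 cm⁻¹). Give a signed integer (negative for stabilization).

Ligand charges: 4×(+0) from CO and 2×(-1) from CN⁻ sum to -2; with overall charge +0, Mn is +2.
Mn sits in group 7; removing 2 electrons leaves Mn²⁺ with 7 − 2 = 5 d electrons.
Electron filling gives t₂g⁵ eg⁰.
CFSE(orbital) = 5×(-0.4Δ_oct) + 0×(0.6Δ_oct) = -2.0Δ_oct; with Δ_oct = 32425 cm⁻¹ that is -64850 cm⁻¹.
Pairing penalty: 2 pairs vs 0 in the high-spin reference → 2 extra × P = 56560 cm⁻¹.
Net CFSE = -64850 + 56560 = -8290 cm⁻¹.

-8290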